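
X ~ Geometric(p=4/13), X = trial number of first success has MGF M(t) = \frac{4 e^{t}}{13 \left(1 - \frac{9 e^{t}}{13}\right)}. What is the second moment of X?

To find E[X^2], compute M^(2)(0):
M^(1)(t) = \frac{4 e^{t}}{13 \left(1 - \frac{9 e^{t}}{13}\right)} + \frac{36 e^{2 t}}{169 \left(1 - \frac{9 e^{t}}{13}\right)^{2}}
M^(2)(t) = \frac{4 e^{t}}{13 \left(1 - \frac{9 e^{t}}{13}\right)} + \frac{108 e^{2 t}}{169 \left(1 - \frac{9 e^{t}}{13}\right)^{2}} + \frac{648 e^{3 t}}{2197 \left(1 - \frac{9 e^{t}}{13}\right)^{3}}
M^(2)(0) = \frac{143}{8}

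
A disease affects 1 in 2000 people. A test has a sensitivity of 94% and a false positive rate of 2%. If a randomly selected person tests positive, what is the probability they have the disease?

Let D = the rare event, + = positive/flagged.
P(D) = 1/2000
P(+|D) = 94/100 = 47/50
P(+|D') = 2/100 = 1/50
P(+) = P(+|D)P(D) + P(+|D')P(D')
     = \frac{47}{50} × \frac{1}{2000} + \frac{1}{50} × \frac{1999}{2000}
     = \frac{1023}{50000}
P(D|+) = P(+|D)P(D)/P(+) = \frac{47}{2046}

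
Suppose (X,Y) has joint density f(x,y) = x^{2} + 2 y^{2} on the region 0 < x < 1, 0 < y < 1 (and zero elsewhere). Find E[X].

E[X] = ∫_0^1 ∫_0^1 x × f(x,y) dy dx
= ∫_0^1 ∫_0^1 x × (x^{2} + 2 y^{2}) dy dx
= \frac{7}{12}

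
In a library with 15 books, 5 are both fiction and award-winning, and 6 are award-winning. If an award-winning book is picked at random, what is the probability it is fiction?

P(A ∩ B) = 5/15 = 1/3
P(B) = 6/15 = 2/5
P(A|B) = P(A ∩ B) / P(B) = (1/3) / (2/5) = 5/6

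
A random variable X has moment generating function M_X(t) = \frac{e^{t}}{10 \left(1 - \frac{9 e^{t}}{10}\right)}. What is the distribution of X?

The MGF M(t) = \frac{e^{t}}{10 \left(1 - \frac{9 e^{t}}{10}\right)} is the standard form for the Geometric distribution.
Comparing with the known MGF formula identifies: Geometric(p=1/10), X = trial number of first success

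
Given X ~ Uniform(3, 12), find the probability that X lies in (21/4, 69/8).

P(21/4 < X < 69/8) = ∫_{21/4}^{69/8} f(x) dx
where f(x) = \frac{1}{9}
= \frac{3}{8}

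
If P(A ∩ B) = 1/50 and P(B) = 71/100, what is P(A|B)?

P(A|B) = P(A ∩ B) / P(B)
= (1/50) / (71/100)
= 2/71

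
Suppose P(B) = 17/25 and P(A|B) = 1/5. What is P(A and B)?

By definition, P(A|B) = P(A ∩ B) / P(B)
So P(A ∩ B) = P(A|B) × P(B)
= 1/5 × 17/25
= 17/125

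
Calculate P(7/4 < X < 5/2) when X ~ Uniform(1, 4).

P(7/4 < X < 5/2) = ∫_{7/4}^{5/2} f(x) dx
where f(x) = \frac{1}{3}
= \frac{1}{4}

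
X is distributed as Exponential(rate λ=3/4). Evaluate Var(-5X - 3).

For X ~ Exponential(rate λ=3/4):
Var(X) = \frac{16}{9}
Var(-5X - 3) = (-5)² × Var(X) = 25 × \frac{16}{9} = \frac{400}{9}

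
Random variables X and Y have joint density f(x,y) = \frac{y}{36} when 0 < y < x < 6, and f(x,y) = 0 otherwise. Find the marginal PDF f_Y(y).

f_Y(y) = ∫_y^6 \frac{y}{36} dx = \frac{y \left(6 - y\right)}{36}
for 0 < y < 6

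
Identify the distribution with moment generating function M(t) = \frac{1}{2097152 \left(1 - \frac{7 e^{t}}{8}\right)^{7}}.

The MGF M(t) = \frac{1}{2097152 \left(1 - \frac{7 e^{t}}{8}\right)^{7}} is the standard form for the NegativeBinomial distribution.
Comparing with the known MGF formula identifies: NegBin(r=7, p=1/8), X = failures before r-th success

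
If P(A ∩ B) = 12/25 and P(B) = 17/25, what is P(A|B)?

P(A|B) = P(A ∩ B) / P(B)
= (12/25) / (17/25)
= 12/17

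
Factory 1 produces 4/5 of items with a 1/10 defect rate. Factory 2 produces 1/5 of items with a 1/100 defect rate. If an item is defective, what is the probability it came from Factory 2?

Using Bayes' theorem:
P(F1) = 4/5, P(D|F1) = 1/10
P(F2) = 1/5, P(D|F2) = 1/100
P(D) = P(D|F1)P(F1) + P(D|F2)P(F2)
     = \frac{41}{500}
P(F2|D) = P(D|F2)P(F2) / P(D)
= \frac{1}{41}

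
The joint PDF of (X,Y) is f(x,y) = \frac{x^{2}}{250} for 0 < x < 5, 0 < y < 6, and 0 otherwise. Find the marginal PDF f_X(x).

f_X(x) = ∫_0^6 f(x,y) dy
= ∫_0^6 \frac{x^{2}}{250} dy
= \frac{3 x^{2}}{125} for 0 < x < 5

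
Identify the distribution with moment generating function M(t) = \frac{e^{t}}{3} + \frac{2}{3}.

The MGF M(t) = \frac{e^{t}}{3} + \frac{2}{3} is the standard form for the Bernoulli distribution.
Comparing with the known MGF formula identifies: Bernoulli(p=1/3)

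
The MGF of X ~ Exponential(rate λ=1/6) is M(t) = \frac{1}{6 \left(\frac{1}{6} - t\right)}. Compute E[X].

To find E[X], compute M^(1)(0):
M^(1)(t) = \frac{1}{6 \left(\frac{1}{6} - t\right)^{2}}
M^(1)(0) = 6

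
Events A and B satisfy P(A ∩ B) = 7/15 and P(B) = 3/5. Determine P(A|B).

P(A|B) = P(A ∩ B) / P(B)
= (7/15) / (3/5)
= 7/9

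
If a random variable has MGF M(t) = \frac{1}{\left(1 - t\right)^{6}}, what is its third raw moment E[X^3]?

To find E[X^3], compute M^(3)(0):
M^(1)(t) = \frac{6}{\left(1 - t\right)^{7}}
M^(2)(t) = \frac{42}{\left(1 - t\right)^{8}}
M^(3)(t) = \frac{336}{\left(1 - t\right)^{9}}
M^(3)(0) = 336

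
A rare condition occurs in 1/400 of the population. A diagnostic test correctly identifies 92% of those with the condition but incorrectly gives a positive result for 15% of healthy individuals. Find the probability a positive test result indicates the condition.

Let D = the rare event, + = positive/flagged.
P(D) = 1/400
P(+|D) = 92/100 = 23/25
P(+|D') = 15/100 = 3/20
P(+) = P(+|D)P(D) + P(+|D')P(D')
     = \frac{23}{25} × \frac{1}{400} + \frac{3}{20} × \frac{399}{400}
     = \frac{6077}{40000}
P(D|+) = P(+|D)P(D)/P(+) = \frac{92}{6077}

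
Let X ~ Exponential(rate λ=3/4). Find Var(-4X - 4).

For X ~ Exponential(rate λ=3/4):
Var(X) = \frac{16}{9}
Var(-4X - 4) = (-4)² × Var(X) = 16 × \frac{16}{9} = \frac{256}{9}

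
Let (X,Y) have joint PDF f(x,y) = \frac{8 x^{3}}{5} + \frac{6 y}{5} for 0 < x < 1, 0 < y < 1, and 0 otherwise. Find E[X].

E[X] = ∫_0^1 ∫_0^1 x × f(x,y) dy dx
= ∫_0^1 ∫_0^1 x × (\frac{8 x^{3}}{5} + \frac{6 y}{5}) dy dx
= \frac{31}{50}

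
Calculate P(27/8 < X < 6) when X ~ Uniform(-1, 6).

P(27/8 < X < 6) = ∫_{27/8}^{6} f(x) dx
where f(x) = \frac{1}{7}
= \frac{3}{8}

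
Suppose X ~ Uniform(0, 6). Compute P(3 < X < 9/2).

P(3 < X < 9/2) = ∫_{3}^{9/2} f(x) dx
where f(x) = \frac{1}{6}
= \frac{1}{4}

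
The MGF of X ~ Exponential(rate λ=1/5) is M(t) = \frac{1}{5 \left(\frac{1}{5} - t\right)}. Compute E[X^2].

To find E[X^2], compute M^(2)(0):
M^(1)(t) = \frac{1}{5 \left(\frac{1}{5} - t\right)^{2}}
M^(2)(t) = \frac{2}{5 \left(\frac{1}{5} - t\right)^{3}}
M^(2)(0) = 50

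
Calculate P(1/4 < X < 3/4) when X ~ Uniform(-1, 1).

P(1/4 < X < 3/4) = ∫_{1/4}^{3/4} f(x) dx
where f(x) = \frac{1}{2}
= \frac{1}{4}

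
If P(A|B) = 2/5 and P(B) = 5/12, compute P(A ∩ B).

By definition, P(A|B) = P(A ∩ B) / P(B)
So P(A ∩ B) = P(A|B) × P(B)
= 2/5 × 5/12
= 1/6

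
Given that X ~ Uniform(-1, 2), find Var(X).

For X ~ Uniform(-1, 2):
Var(X) = \frac{3}{4}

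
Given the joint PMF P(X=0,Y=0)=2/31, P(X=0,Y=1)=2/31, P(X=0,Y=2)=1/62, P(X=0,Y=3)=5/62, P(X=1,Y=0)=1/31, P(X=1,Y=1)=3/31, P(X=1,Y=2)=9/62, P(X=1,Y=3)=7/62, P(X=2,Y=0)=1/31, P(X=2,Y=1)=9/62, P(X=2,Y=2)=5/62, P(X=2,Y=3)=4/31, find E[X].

First find marginal of X:
P(X=0) = 7/31
P(X=1) = 12/31
P(X=2) = 12/31
E[X] = 0 × 7/31 + 1 × 12/31 + 2 × 12/31 = 36/31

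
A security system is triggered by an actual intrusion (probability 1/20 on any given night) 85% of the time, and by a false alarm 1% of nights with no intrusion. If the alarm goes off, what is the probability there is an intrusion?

Let D = the rare event, + = positive/flagged.
P(D) = 1/20
P(+|D) = 85/100 = 17/20
P(+|D') = 1/100
P(+) = P(+|D)P(D) + P(+|D')P(D')
     = \frac{17}{20} × \frac{1}{20} + \frac{1}{100} × \frac{19}{20}
     = \frac{13}{250}
P(D|+) = P(+|D)P(D)/P(+) = \frac{85}{104}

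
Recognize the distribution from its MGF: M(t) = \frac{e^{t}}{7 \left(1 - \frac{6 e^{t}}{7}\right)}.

The MGF M(t) = \frac{e^{t}}{7 \left(1 - \frac{6 e^{t}}{7}\right)} is the standard form for the Geometric distribution.
Comparing with the known MGF formula identifies: Geometric(p=1/7), X = trial number of first success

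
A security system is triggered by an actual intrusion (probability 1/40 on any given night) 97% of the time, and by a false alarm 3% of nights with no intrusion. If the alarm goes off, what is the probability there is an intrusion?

Let D = the rare event, + = positive/flagged.
P(D) = 1/40
P(+|D) = 97/100
P(+|D') = 3/100
P(+) = P(+|D)P(D) + P(+|D')P(D')
     = \frac{97}{100} × \frac{1}{40} + \frac{3}{100} × \frac{39}{40}
     = \frac{107}{2000}
P(D|+) = P(+|D)P(D)/P(+) = \frac{97}{214}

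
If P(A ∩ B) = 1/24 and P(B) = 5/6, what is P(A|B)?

P(A|B) = P(A ∩ B) / P(B)
= (1/24) / (5/6)
= 1/20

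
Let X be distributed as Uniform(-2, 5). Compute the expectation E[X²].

Using the identity E[X²] = Var(X) + (E[X])²:
E[X] = \frac{3}{2}
Var(X) = \frac{49}{12}
E[X²] = \frac{49}{12} + (\frac{3}{2})²
= \frac{19}{3}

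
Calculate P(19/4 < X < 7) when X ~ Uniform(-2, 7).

P(19/4 < X < 7) = ∫_{19/4}^{7} f(x) dx
where f(x) = \frac{1}{9}
= \frac{1}{4}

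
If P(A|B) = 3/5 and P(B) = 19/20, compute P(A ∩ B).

By definition, P(A|B) = P(A ∩ B) / P(B)
So P(A ∩ B) = P(A|B) × P(B)
= 3/5 × 19/20
= 57/100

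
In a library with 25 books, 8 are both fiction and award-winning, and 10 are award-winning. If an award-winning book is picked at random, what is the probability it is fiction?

P(A ∩ B) = 8/25
P(B) = 10/25 = 2/5
P(A|B) = P(A ∩ B) / P(B) = (8/25) / (2/5) = 4/5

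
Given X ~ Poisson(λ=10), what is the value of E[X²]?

Using the identity E[X²] = Var(X) + (E[X])²:
E[X] = 10
Var(X) = 10
E[X²] = 10 + (10)²
= 110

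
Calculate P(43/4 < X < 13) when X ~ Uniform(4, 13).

P(43/4 < X < 13) = ∫_{43/4}^{13} f(x) dx
where f(x) = \frac{1}{9}
= \frac{1}{4}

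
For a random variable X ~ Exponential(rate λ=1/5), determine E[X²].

Using the identity E[X²] = Var(X) + (E[X])²:
E[X] = 5
Var(X) = 25
E[X²] = 25 + (5)²
= 50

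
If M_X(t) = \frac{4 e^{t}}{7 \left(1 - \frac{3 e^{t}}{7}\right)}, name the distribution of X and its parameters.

The MGF M(t) = \frac{4 e^{t}}{7 \left(1 - \frac{3 e^{t}}{7}\right)} is the standard form for the Geometric distribution.
Comparing with the known MGF formula identifies: Geometric(p=4/7), X = trial number of first success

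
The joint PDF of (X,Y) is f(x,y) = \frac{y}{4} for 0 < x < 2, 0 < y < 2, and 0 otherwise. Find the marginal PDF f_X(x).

f_X(x) = ∫_0^2 f(x,y) dy
= ∫_0^2 \frac{y}{4} dy
= \frac{1}{2} for 0 < x < 2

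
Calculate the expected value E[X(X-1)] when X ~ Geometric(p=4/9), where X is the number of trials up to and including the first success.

E[X(X-1)] = E[X² - X] = E[X²] - E[X]
E[X] = \frac{9}{4}
E[X²] = Var(X) + (E[X])² = \frac{45}{16} + (\frac{9}{4})² = \frac{63}{8}
E[X(X-1)] = \frac{63}{8} - \frac{9}{4} = \frac{45}{8}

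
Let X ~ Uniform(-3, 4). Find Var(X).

For X ~ Uniform(-3, 4):
Var(X) = \frac{49}{12}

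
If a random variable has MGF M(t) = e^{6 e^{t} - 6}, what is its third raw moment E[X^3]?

To find E[X^3], compute M^(3)(0):
M^(1)(t) = 6 e^{t} e^{6 e^{t} - 6}
M^(2)(t) = 36 e^{2 t} e^{6 e^{t} - 6} + 6 e^{t} e^{6 e^{t} - 6}
M^(3)(t) = 216 e^{3 t} e^{6 e^{t} - 6} + 108 e^{2 t} e^{6 e^{t} - 6} + 6 e^{t} e^{6 e^{t} - 6}
M^(3)(0) = 330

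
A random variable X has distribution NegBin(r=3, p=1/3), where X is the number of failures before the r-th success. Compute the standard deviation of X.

For X ~ NegBin(r=3, p=1/3), where X is the number of failures before the r-th success:
Var(X) = 18
SD(X) = √(Var(X)) = √(18) = 3 \sqrt{2}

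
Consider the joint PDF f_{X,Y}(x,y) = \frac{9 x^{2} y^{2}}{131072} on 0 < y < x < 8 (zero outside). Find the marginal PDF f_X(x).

f_X(x) = ∫_0^x \frac{9 x^{2} y^{2}}{131072} dy = \frac{3 x^{5}}{131072}
for 0 < x < 8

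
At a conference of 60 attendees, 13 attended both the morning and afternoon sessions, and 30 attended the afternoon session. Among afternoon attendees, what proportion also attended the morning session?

P(A ∩ B) = 13/60
P(B) = 30/60 = 1/2
P(A|B) = P(A ∩ B) / P(B) = (13/60) / (1/2) = 13/30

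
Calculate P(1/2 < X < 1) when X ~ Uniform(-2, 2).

P(1/2 < X < 1) = ∫_{1/2}^{1} f(x) dx
where f(x) = \frac{1}{4}
= \frac{1}{8}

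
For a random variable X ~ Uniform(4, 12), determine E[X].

For X ~ Uniform(4, 12), the expected value is:
E[X] = 8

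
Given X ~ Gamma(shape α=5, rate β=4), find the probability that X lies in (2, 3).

P(2 < X < 3) = ∫_{2}^{3} f(x) dx
where f(x) = \frac{128 x^{4} e^{- 4 x}}{3}
= \frac{-1237 + 297 e^{4}}{e^{12}}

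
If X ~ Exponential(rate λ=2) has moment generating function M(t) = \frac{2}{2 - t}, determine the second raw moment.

To find E[X^2], compute M^(2)(0):
M^(1)(t) = \frac{2}{\left(2 - t\right)^{2}}
M^(2)(t) = \frac{4}{\left(2 - t\right)^{3}}
M^(2)(0) = \frac{1}{2}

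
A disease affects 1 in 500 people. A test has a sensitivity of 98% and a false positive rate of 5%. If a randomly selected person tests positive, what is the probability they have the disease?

Let D = the rare event, + = positive/flagged.
P(D) = 1/500
P(+|D) = 98/100 = 49/50
P(+|D') = 5/100 = 1/20
P(+) = P(+|D)P(D) + P(+|D')P(D')
     = \frac{49}{50} × \frac{1}{500} + \frac{1}{20} × \frac{499}{500}
     = \frac{2593}{50000}
P(D|+) = P(+|D)P(D)/P(+) = \frac{98}{2593}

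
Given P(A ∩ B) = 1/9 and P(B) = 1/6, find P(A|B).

P(A|B) = P(A ∩ B) / P(B)
= (1/9) / (1/6)
= 2/3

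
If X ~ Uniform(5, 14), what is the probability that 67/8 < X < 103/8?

P(67/8 < X < 103/8) = ∫_{67/8}^{103/8} f(x) dx
where f(x) = \frac{1}{9}
= \frac{1}{2}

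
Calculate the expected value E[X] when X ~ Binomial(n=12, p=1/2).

For X ~ Binomial(n=12, p=1/2), the expected value is:
E[X] = 6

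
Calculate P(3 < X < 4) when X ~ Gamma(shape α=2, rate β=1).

P(3 < X < 4) = ∫_{3}^{4} f(x) dx
where f(x) = x e^{- x}
= \frac{-5 + 4 e}{e^{4}}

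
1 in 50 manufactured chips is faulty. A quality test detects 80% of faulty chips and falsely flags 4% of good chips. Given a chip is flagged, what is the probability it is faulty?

Let D = the rare event, + = positive/flagged.
P(D) = 1/50
P(+|D) = 80/100 = 4/5
P(+|D') = 4/100 = 1/25
P(+) = P(+|D)P(D) + P(+|D')P(D')
     = \frac{4}{5} × \frac{1}{50} + \frac{1}{25} × \frac{49}{50}
     = \frac{69}{1250}
P(D|+) = P(+|D)P(D)/P(+) = \frac{20}{69}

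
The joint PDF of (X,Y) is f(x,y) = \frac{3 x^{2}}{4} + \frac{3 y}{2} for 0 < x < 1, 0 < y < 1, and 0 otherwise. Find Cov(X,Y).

E[XY] = ∫∫ xy × f(x,y) dx dy = \frac{11}{32}
E[X] = \frac{9}{16}
E[Y] = \frac{5}{8}
Cov(X,Y) = E[XY] - E[X]E[Y] = - \frac{1}{128}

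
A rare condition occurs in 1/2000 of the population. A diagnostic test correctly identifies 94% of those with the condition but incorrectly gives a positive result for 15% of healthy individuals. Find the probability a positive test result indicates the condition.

Let D = the rare event, + = positive/flagged.
P(D) = 1/2000
P(+|D) = 94/100 = 47/50
P(+|D') = 15/100 = 3/20
P(+) = P(+|D)P(D) + P(+|D')P(D')
     = \frac{47}{50} × \frac{1}{2000} + \frac{3}{20} × \frac{1999}{2000}
     = \frac{30079}{200000}
P(D|+) = P(+|D)P(D)/P(+) = \frac{94}{30079}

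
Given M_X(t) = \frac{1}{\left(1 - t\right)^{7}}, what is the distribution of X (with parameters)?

The MGF M(t) = \frac{1}{\left(1 - t\right)^{7}} is the standard form for the Gamma distribution.
Comparing with the known MGF formula identifies: Gamma(shape α=7, rate β=1)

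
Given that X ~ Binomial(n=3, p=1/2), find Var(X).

For X ~ Binomial(n=3, p=1/2):
Var(X) = \frac{3}{4}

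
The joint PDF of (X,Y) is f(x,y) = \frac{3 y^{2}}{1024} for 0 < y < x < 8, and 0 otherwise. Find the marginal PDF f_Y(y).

f_Y(y) = ∫_y^8 \frac{3 y^{2}}{1024} dx = \frac{3 y^{2} \left(8 - y\right)}{1024}
for 0 < y < 8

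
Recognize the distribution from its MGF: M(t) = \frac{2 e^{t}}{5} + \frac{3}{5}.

The MGF M(t) = \frac{2 e^{t}}{5} + \frac{3}{5} is the standard form for the Bernoulli distribution.
Comparing with the known MGF formula identifies: Bernoulli(p=2/5)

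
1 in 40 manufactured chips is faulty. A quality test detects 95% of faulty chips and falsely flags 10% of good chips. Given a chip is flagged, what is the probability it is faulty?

Let D = the rare event, + = positive/flagged.
P(D) = 1/40
P(+|D) = 95/100 = 19/20
P(+|D') = 10/100 = 1/10
P(+) = P(+|D)P(D) + P(+|D')P(D')
     = \frac{19}{20} × \frac{1}{40} + \frac{1}{10} × \frac{39}{40}
     = \frac{97}{800}
P(D|+) = P(+|D)P(D)/P(+) = \frac{19}{97}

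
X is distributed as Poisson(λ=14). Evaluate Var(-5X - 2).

For X ~ Poisson(λ=14):
Var(X) = 14
Var(-5X - 2) = (-5)² × Var(X) = 25 × 14 = 350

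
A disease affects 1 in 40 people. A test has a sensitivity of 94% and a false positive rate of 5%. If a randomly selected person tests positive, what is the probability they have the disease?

Let D = the rare event, + = positive/flagged.
P(D) = 1/40
P(+|D) = 94/100 = 47/50
P(+|D') = 5/100 = 1/20
P(+) = P(+|D)P(D) + P(+|D')P(D')
     = \frac{47}{50} × \frac{1}{40} + \frac{1}{20} × \frac{39}{40}
     = \frac{289}{4000}
P(D|+) = P(+|D)P(D)/P(+) = \frac{94}{289}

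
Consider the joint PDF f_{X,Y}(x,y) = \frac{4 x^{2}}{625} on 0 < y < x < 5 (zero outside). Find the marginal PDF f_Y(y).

f_Y(y) = ∫_y^5 \frac{4 x^{2}}{625} dx = \frac{4}{15} - \frac{4 y^{3}}{1875}
for 0 < y < 5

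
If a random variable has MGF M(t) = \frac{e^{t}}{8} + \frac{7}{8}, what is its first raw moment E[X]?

To find E[X], compute M^(1)(0):
M^(1)(t) = \frac{e^{t}}{8}
M^(1)(0) = \frac{1}{8}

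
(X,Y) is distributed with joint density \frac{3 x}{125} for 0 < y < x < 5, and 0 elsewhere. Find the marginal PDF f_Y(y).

f_Y(y) = ∫_y^5 \frac{3 x}{125} dx = \frac{3}{10} - \frac{3 y^{2}}{250}
for 0 < y < 5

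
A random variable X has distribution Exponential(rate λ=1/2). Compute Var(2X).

For X ~ Exponential(rate λ=1/2):
Var(X) = 4
Var(2X) = (2)² × Var(X) = 4 × 4 = 16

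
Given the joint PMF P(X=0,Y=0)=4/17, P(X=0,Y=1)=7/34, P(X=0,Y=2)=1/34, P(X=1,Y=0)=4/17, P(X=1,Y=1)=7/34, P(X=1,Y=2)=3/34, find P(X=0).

P(X=0) = P(X=0,Y=0) + P(X=0,Y=1) + P(X=0,Y=2)
= 4/17 + 7/34 + 1/34
= 8/17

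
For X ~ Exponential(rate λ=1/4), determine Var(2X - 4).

For X ~ Exponential(rate λ=1/4):
Var(X) = 16
Var(2X - 4) = (2)² × Var(X) = 4 × 16 = 64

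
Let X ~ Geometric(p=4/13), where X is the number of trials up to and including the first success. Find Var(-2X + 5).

For X ~ Geometric(p=4/13), where X is the number of trials up to and including the first success:
Var(X) = \frac{117}{16}
Var(-2X + 5) = (-2)² × Var(X) = 4 × \frac{117}{16} = \frac{117}{4}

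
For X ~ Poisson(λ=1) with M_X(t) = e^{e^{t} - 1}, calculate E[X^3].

To find E[X^3], compute M^(3)(0):
M^(1)(t) = e^{t} e^{e^{t} - 1}
M^(2)(t) = e^{2 t} e^{e^{t} - 1} + e^{t} e^{e^{t} - 1}
M^(3)(t) = e^{3 t} e^{e^{t} - 1} + 3 e^{2 t} e^{e^{t} - 1} + e^{t} e^{e^{t} - 1}
M^(3)(0) = 5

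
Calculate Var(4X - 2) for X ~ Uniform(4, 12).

For X ~ Uniform(4, 12):
Var(X) = \frac{16}{3}
Var(4X - 2) = (4)² × Var(X) = 16 × \frac{16}{3} = \frac{256}{3}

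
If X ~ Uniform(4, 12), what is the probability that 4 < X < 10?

P(4 < X < 10) = ∫_{4}^{10} f(x) dx
where f(x) = \frac{1}{8}
= \frac{3}{4}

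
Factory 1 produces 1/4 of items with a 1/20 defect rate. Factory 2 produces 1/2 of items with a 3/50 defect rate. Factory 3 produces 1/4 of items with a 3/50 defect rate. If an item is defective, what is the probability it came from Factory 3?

Using Bayes' theorem:
P(F1) = 1/4, P(D|F1) = 1/20
P(F2) = 1/2, P(D|F2) = 3/50
P(F3) = 1/4, P(D|F3) = 3/50
P(D) = P(D|F1)P(F1) + P(D|F2)P(F2) + P(D|F3)P(F3)
     = \frac{23}{400}
P(F3|D) = P(D|F3)P(F3) / P(D)
= \frac{6}{23}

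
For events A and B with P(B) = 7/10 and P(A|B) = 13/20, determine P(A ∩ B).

By definition, P(A|B) = P(A ∩ B) / P(B)
So P(A ∩ B) = P(A|B) × P(B)
= 13/20 × 7/10
= 91/200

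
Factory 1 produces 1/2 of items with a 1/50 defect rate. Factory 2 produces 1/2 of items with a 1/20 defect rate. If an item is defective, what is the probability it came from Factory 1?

Using Bayes' theorem:
P(F1) = 1/2, P(D|F1) = 1/50
P(F2) = 1/2, P(D|F2) = 1/20
P(D) = P(D|F1)P(F1) + P(D|F2)P(F2)
     = \frac{7}{200}
P(F1|D) = P(D|F1)P(F1) / P(D)
= \frac{2}{7}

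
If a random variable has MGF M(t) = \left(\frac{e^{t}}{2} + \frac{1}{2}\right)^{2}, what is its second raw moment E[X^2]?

To find E[X^2], compute M^(2)(0):
M^(1)(t) = \left(\frac{e^{t}}{2} + \frac{1}{2}\right) e^{t}
M^(2)(t) = \left(\frac{e^{t}}{2} + \frac{1}{2}\right) e^{t} + \frac{e^{2 t}}{2}
M^(2)(0) = \frac{3}{2}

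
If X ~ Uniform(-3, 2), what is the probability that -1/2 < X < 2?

P(-1/2 < X < 2) = ∫_{-1/2}^{2} f(x) dx
where f(x) = \frac{1}{5}
= \frac{1}{2}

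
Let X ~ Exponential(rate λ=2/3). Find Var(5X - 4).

For X ~ Exponential(rate λ=2/3):
Var(X) = \frac{9}{4}
Var(5X - 4) = (5)² × Var(X) = 25 × \frac{9}{4} = \frac{225}{4}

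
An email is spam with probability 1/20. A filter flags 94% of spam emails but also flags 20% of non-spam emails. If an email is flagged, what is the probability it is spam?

Let D = the rare event, + = positive/flagged.
P(D) = 1/20
P(+|D) = 94/100 = 47/50
P(+|D') = 20/100 = 1/5
P(+) = P(+|D)P(D) + P(+|D')P(D')
     = \frac{47}{50} × \frac{1}{20} + \frac{1}{5} × \frac{19}{20}
     = \frac{237}{1000}
P(D|+) = P(+|D)P(D)/P(+) = \frac{47}{237}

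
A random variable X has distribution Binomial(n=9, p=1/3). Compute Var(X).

For X ~ Binomial(n=9, p=1/3):
Var(X) = 2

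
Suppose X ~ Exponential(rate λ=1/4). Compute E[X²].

Using the identity E[X²] = Var(X) + (E[X])²:
E[X] = 4
Var(X) = 16
E[X²] = 16 + (4)²
= 32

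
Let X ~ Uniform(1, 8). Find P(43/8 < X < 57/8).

P(43/8 < X < 57/8) = ∫_{43/8}^{57/8} f(x) dx
where f(x) = \frac{1}{7}
= \frac{1}{4}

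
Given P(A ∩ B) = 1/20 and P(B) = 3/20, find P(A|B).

P(A|B) = P(A ∩ B) / P(B)
= (1/20) / (3/20)
= 1/3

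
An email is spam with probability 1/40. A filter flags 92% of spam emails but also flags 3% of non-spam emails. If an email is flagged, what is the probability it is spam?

Let D = the rare event, + = positive/flagged.
P(D) = 1/40
P(+|D) = 92/100 = 23/25
P(+|D') = 3/100
P(+) = P(+|D)P(D) + P(+|D')P(D')
     = \frac{23}{25} × \frac{1}{40} + \frac{3}{100} × \frac{39}{40}
     = \frac{209}{4000}
P(D|+) = P(+|D)P(D)/P(+) = \frac{92}{209}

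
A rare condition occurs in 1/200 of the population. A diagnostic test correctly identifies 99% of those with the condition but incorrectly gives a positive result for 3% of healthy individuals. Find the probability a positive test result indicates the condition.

Let D = the rare event, + = positive/flagged.
P(D) = 1/200
P(+|D) = 99/100
P(+|D') = 3/100
P(+) = P(+|D)P(D) + P(+|D')P(D')
     = \frac{99}{100} × \frac{1}{200} + \frac{3}{100} × \frac{199}{200}
     = \frac{87}{2500}
P(D|+) = P(+|D)P(D)/P(+) = \frac{33}{232}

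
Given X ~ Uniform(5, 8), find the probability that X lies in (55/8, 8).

P(55/8 < X < 8) = ∫_{55/8}^{8} f(x) dx
where f(x) = \frac{1}{3}
= \frac{3}{8}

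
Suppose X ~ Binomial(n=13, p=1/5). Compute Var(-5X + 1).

For X ~ Binomial(n=13, p=1/5):
Var(X) = \frac{52}{25}
Var(-5X + 1) = (-5)² × Var(X) = 25 × \frac{52}{25} = 52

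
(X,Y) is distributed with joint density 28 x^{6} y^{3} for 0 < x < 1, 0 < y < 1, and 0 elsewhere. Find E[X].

E[X] = ∫_0^1 ∫_0^1 x × f(x,y) dy dx
= ∫_0^1 ∫_0^1 x × (28 x^{6} y^{3}) dy dx
= \frac{7}{8}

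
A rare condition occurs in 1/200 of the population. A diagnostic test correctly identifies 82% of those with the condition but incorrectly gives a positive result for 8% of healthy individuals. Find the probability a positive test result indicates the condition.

Let D = the rare event, + = positive/flagged.
P(D) = 1/200
P(+|D) = 82/100 = 41/50
P(+|D') = 8/100 = 2/25
P(+) = P(+|D)P(D) + P(+|D')P(D')
     = \frac{41}{50} × \frac{1}{200} + \frac{2}{25} × \frac{199}{200}
     = \frac{837}{10000}
P(D|+) = P(+|D)P(D)/P(+) = \frac{41}{837}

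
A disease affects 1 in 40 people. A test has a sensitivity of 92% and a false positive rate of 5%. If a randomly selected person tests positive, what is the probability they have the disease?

Let D = the rare event, + = positive/flagged.
P(D) = 1/40
P(+|D) = 92/100 = 23/25
P(+|D') = 5/100 = 1/20
P(+) = P(+|D)P(D) + P(+|D')P(D')
     = \frac{23}{25} × \frac{1}{40} + \frac{1}{20} × \frac{39}{40}
     = \frac{287}{4000}
P(D|+) = P(+|D)P(D)/P(+) = \frac{92}{287}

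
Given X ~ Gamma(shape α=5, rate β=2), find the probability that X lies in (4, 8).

P(4 < X < 8) = ∫_{4}^{8} f(x) dx
where f(x) = \frac{4 x^{4} e^{- 2 x}}{3}
= \frac{-10675 + 891 e^{8}}{3 e^{16}}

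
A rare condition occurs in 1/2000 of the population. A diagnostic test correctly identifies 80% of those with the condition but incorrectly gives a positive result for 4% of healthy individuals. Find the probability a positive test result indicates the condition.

Let D = the rare event, + = positive/flagged.
P(D) = 1/2000
P(+|D) = 80/100 = 4/5
P(+|D') = 4/100 = 1/25
P(+) = P(+|D)P(D) + P(+|D')P(D')
     = \frac{4}{5} × \frac{1}{2000} + \frac{1}{25} × \frac{1999}{2000}
     = \frac{2019}{50000}
P(D|+) = P(+|D)P(D)/P(+) = \frac{20}{2019}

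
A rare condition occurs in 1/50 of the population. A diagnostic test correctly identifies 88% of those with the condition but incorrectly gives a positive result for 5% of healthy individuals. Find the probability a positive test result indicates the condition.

Let D = the rare event, + = positive/flagged.
P(D) = 1/50
P(+|D) = 88/100 = 22/25
P(+|D') = 5/100 = 1/20
P(+) = P(+|D)P(D) + P(+|D')P(D')
     = \frac{22}{25} × \frac{1}{50} + \frac{1}{20} × \frac{49}{50}
     = \frac{333}{5000}
P(D|+) = P(+|D)P(D)/P(+) = \frac{88}{333}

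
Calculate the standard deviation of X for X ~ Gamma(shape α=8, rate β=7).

For X ~ Gamma(shape α=8, rate β=7):
Var(X) = \frac{8}{49}
SD(X) = √(Var(X)) = √(\frac{8}{49}) = \frac{2 \sqrt{2}}{7}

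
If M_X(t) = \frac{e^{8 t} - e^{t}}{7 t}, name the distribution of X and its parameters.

The MGF M(t) = \frac{e^{8 t} - e^{t}}{7 t} is the standard form for the Uniform distribution.
Comparing with the known MGF formula identifies: Uniform(1, 8)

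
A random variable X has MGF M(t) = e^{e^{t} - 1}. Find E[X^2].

To find E[X^2], compute M^(2)(0):
M^(1)(t) = e^{t} e^{e^{t} - 1}
M^(2)(t) = e^{2 t} e^{e^{t} - 1} + e^{t} e^{e^{t} - 1}
M^(2)(0) = 2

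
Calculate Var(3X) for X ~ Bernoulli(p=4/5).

For X ~ Bernoulli(p=4/5):
Var(X) = \frac{4}{25}
Var(3X) = (3)² × Var(X) = 9 × \frac{4}{25} = \frac{36}{25}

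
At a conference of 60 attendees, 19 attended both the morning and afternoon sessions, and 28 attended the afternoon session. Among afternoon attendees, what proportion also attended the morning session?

P(A ∩ B) = 19/60
P(B) = 28/60 = 7/15
P(A|B) = P(A ∩ B) / P(B) = (19/60) / (7/15) = 19/28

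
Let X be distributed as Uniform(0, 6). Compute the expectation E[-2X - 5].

For X ~ Uniform(0, 6):
E[X] = 3
E[-2X - 5] = -2 × E[X] - 5 = -11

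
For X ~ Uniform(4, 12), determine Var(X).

For X ~ Uniform(4, 12):
Var(X) = \frac{16}{3}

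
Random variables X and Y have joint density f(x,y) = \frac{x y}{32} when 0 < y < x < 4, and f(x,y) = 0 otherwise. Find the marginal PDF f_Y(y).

f_Y(y) = ∫_y^4 \frac{x y}{32} dx = \frac{y \left(16 - y^{2}\right)}{64}
for 0 < y < 4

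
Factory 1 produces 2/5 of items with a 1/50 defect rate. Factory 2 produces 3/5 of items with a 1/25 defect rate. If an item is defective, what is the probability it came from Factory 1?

Using Bayes' theorem:
P(F1) = 2/5, P(D|F1) = 1/50
P(F2) = 3/5, P(D|F2) = 1/25
P(D) = P(D|F1)P(F1) + P(D|F2)P(F2)
     = \frac{4}{125}
P(F1|D) = P(D|F1)P(F1) / P(D)
= \frac{1}{4}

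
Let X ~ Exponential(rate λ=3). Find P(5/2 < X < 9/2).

P(5/2 < X < 9/2) = ∫_{5/2}^{9/2} f(x) dx
where f(x) = 3 e^{- 3 x}
= - \frac{1 - e^{6}}{e^{\frac{27}{2}}}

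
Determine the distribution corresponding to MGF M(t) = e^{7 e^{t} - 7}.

The MGF M(t) = e^{7 e^{t} - 7} is the standard form for the Poisson distribution.
Comparing with the known MGF formula identifies: Poisson(λ=7)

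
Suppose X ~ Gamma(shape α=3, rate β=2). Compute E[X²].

Using the identity E[X²] = Var(X) + (E[X])²:
E[X] = \frac{3}{2}
Var(X) = \frac{3}{4}
E[X²] = \frac{3}{4} + (\frac{3}{2})²
= 3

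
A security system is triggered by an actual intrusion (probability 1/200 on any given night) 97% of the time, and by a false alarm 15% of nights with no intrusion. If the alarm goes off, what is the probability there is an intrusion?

Let D = the rare event, + = positive/flagged.
P(D) = 1/200
P(+|D) = 97/100
P(+|D') = 15/100 = 3/20
P(+) = P(+|D)P(D) + P(+|D')P(D')
     = \frac{97}{100} × \frac{1}{200} + \frac{3}{20} × \frac{199}{200}
     = \frac{1541}{10000}
P(D|+) = P(+|D)P(D)/P(+) = \frac{97}{3082}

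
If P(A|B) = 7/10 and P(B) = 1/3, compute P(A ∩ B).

By definition, P(A|B) = P(A ∩ B) / P(B)
So P(A ∩ B) = P(A|B) × P(B)
= 7/10 × 1/3
= 7/30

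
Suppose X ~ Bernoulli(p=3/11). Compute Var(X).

For X ~ Bernoulli(p=3/11):
Var(X) = \frac{24}{121}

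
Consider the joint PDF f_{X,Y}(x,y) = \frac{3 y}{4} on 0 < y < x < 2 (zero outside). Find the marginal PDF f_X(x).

f_X(x) = ∫_0^x \frac{3 y}{4} dy = \frac{3 x^{2}}{8}
for 0 < x < 2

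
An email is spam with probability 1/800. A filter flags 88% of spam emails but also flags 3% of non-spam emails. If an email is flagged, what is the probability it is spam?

Let D = the rare event, + = positive/flagged.
P(D) = 1/800
P(+|D) = 88/100 = 22/25
P(+|D') = 3/100
P(+) = P(+|D)P(D) + P(+|D')P(D')
     = \frac{22}{25} × \frac{1}{800} + \frac{3}{100} × \frac{799}{800}
     = \frac{497}{16000}
P(D|+) = P(+|D)P(D)/P(+) = \frac{88}{2485}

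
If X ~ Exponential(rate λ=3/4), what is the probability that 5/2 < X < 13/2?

P(5/2 < X < 13/2) = ∫_{5/2}^{13/2} f(x) dx
where f(x) = \frac{3 e^{- \frac{3 x}{4}}}{4}
= - \frac{1 - e^{3}}{e^{\frac{39}{8}}}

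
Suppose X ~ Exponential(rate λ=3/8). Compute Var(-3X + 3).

For X ~ Exponential(rate λ=3/8):
Var(X) = \frac{64}{9}
Var(-3X + 3) = (-3)² × Var(X) = 9 × \frac{64}{9} = 64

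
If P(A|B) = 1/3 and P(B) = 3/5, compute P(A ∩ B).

By definition, P(A|B) = P(A ∩ B) / P(B)
So P(A ∩ B) = P(A|B) × P(B)
= 1/3 × 3/5
= 1/5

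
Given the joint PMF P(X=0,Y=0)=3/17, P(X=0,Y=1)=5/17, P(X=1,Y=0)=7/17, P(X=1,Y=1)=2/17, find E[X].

First find marginal of X:
P(X=0) = 8/17
P(X=1) = 9/17
E[X] = 0 × 8/17 + 1 × 9/17 = 9/17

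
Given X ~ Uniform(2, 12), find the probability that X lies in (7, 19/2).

P(7 < X < 19/2) = ∫_{7}^{19/2} f(x) dx
where f(x) = \frac{1}{10}
= \frac{1}{4}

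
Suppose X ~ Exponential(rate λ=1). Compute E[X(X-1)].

E[X(X-1)] = E[X² - X] = E[X²] - E[X]
E[X] = 1
E[X²] = Var(X) + (E[X])² = 1 + (1)² = 2
E[X(X-1)] = 2 - 1 = 1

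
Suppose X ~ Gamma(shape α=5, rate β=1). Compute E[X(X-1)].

E[X(X-1)] = E[X² - X] = E[X²] - E[X]
E[X] = 5
E[X²] = Var(X) + (E[X])² = 5 + (5)² = 30
E[X(X-1)] = 30 - 5 = 25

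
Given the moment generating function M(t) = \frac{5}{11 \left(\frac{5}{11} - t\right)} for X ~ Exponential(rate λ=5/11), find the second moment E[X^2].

To find E[X^2], compute M^(2)(0):
M^(1)(t) = \frac{5}{11 \left(\frac{5}{11} - t\right)^{2}}
M^(2)(t) = \frac{10}{11 \left(\frac{5}{11} - t\right)^{3}}
M^(2)(0) = \frac{242}{25}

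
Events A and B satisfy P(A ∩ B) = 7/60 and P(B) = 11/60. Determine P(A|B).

P(A|B) = P(A ∩ B) / P(B)
= (7/60) / (11/60)
= 7/11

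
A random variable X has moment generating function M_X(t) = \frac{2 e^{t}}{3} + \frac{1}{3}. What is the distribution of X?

The MGF M(t) = \frac{2 e^{t}}{3} + \frac{1}{3} is the standard form for the Bernoulli distribution.
Comparing with the known MGF formula identifies: Bernoulli(p=2/3)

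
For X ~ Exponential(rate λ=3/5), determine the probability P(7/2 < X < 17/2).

P(7/2 < X < 17/2) = ∫_{7/2}^{17/2} f(x) dx
where f(x) = \frac{3 e^{- \frac{3 x}{5}}}{5}
= - \frac{1 - e^{3}}{e^{\frac{51}{10}}}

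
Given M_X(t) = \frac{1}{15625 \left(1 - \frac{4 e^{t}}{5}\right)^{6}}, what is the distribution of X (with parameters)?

The MGF M(t) = \frac{1}{15625 \left(1 - \frac{4 e^{t}}{5}\right)^{6}} is the standard form for the NegativeBinomial distribution.
Comparing with the known MGF formula identifies: NegBin(r=6, p=1/5), X = failures before r-th success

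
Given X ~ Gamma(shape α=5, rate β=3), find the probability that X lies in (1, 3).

P(1 < X < 3) = ∫_{1}^{3} f(x) dx
where f(x) = \frac{81 x^{4} e^{- 3 x}}{8}
= \frac{-3563 + 131 e^{6}}{8 e^{9}}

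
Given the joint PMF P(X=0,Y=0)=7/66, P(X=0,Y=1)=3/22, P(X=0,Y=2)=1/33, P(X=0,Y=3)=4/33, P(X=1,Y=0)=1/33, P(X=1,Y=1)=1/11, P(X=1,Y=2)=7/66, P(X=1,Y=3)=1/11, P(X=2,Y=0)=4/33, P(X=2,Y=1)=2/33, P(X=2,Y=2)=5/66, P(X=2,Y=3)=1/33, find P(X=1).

P(X=1) = P(X=1,Y=0) + P(X=1,Y=1) + P(X=1,Y=2) + P(X=1,Y=3)
= 1/33 + 1/11 + 7/66 + 1/11
= 7/22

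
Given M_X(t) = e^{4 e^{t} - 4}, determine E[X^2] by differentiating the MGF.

To find E[X^2], compute M^(2)(0):
M^(1)(t) = 4 e^{t} e^{4 e^{t} - 4}
M^(2)(t) = 16 e^{2 t} e^{4 e^{t} - 4} + 4 e^{t} e^{4 e^{t} - 4}
M^(2)(0) = 20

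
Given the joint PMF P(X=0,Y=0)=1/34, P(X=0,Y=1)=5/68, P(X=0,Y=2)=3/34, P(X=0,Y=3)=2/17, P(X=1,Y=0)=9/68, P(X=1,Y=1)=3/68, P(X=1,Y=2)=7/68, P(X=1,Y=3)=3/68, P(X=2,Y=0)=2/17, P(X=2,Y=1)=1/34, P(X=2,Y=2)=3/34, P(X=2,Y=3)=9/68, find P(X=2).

P(X=2) = P(X=2,Y=0) + P(X=2,Y=1) + P(X=2,Y=2) + P(X=2,Y=3)
= 2/17 + 1/34 + 3/34 + 9/68
= 25/68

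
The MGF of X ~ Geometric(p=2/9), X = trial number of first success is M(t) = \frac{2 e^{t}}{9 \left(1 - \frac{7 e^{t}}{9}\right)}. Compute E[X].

To find E[X], compute M^(1)(0):
M^(1)(t) = \frac{2 e^{t}}{9 \left(1 - \frac{7 e^{t}}{9}\right)} + \frac{14 e^{2 t}}{81 \left(1 - \frac{7 e^{t}}{9}\right)^{2}}
M^(1)(0) = \frac{9}{2}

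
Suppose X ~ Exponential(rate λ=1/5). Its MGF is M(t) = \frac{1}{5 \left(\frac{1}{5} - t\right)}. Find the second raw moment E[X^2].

To find E[X^2], compute M^(2)(0):
M^(1)(t) = \frac{1}{5 \left(\frac{1}{5} - t\right)^{2}}
M^(2)(t) = \frac{2}{5 \left(\frac{1}{5} - t\right)^{3}}
M^(2)(0) = 50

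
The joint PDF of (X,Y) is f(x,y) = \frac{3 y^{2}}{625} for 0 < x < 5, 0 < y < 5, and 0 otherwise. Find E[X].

f_X(x) = ∫_0^5 \frac{3 y^{2}}{625} dy = \frac{1}{5}
E[X] = ∫_0^5 x × (\frac{1}{5}) dx = \frac{5}{2}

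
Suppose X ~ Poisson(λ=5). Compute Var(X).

For X ~ Poisson(λ=5):
Var(X) = 5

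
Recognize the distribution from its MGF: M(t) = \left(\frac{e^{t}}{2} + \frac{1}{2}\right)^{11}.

The MGF M(t) = \left(\frac{e^{t}}{2} + \frac{1}{2}\right)^{11} is the standard form for the Binomial distribution.
Comparing with the known MGF formula identifies: Binomial(n=11, p=1/2)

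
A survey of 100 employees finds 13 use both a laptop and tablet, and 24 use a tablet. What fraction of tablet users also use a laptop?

P(A ∩ B) = 13/100
P(B) = 24/100 = 6/25
P(A|B) = P(A ∩ B) / P(B) = (13/100) / (6/25) = 13/24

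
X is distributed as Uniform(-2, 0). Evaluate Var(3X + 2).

For X ~ Uniform(-2, 0):
Var(X) = \frac{1}{3}
Var(3X + 2) = (3)² × Var(X) = 9 × \frac{1}{3} = 3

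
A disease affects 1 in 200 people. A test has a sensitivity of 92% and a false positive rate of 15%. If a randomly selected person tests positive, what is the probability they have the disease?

Let D = the rare event, + = positive/flagged.
P(D) = 1/200
P(+|D) = 92/100 = 23/25
P(+|D') = 15/100 = 3/20
P(+) = P(+|D)P(D) + P(+|D')P(D')
     = \frac{23}{25} × \frac{1}{200} + \frac{3}{20} × \frac{199}{200}
     = \frac{3077}{20000}
P(D|+) = P(+|D)P(D)/P(+) = \frac{92}{3077}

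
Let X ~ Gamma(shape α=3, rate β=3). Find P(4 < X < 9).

P(4 < X < 9) = ∫_{4}^{9} f(x) dx
where f(x) = \frac{27 x^{2} e^{- 3 x}}{2}
= \frac{5 \left(-157 + 34 e^{15}\right)}{2 e^{27}}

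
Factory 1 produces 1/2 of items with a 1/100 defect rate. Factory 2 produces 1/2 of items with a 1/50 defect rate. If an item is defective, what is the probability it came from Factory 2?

Using Bayes' theorem:
P(F1) = 1/2, P(D|F1) = 1/100
P(F2) = 1/2, P(D|F2) = 1/50
P(D) = P(D|F1)P(F1) + P(D|F2)P(F2)
     = \frac{3}{200}
P(F2|D) = P(D|F2)P(F2) / P(D)
= \frac{2}{3}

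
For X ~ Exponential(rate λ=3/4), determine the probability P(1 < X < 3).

P(1 < X < 3) = ∫_{1}^{3} f(x) dx
where f(x) = \frac{3 e^{- \frac{3 x}{4}}}{4}
= - \frac{1 - e^{\frac{3}{2}}}{e^{\frac{9}{4}}}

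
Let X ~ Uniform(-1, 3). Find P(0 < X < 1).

P(0 < X < 1) = ∫_{0}^{1} f(x) dx
where f(x) = \frac{1}{4}
= \frac{1}{4}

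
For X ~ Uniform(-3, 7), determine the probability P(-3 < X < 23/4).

P(-3 < X < 23/4) = ∫_{-3}^{23/4} f(x) dx
where f(x) = \frac{1}{10}
= \frac{7}{8}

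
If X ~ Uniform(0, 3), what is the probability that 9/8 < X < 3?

P(9/8 < X < 3) = ∫_{9/8}^{3} f(x) dx
where f(x) = \frac{1}{3}
= \frac{5}{8}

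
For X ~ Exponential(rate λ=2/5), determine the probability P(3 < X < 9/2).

P(3 < X < 9/2) = ∫_{3}^{9/2} f(x) dx
where f(x) = \frac{2 e^{- \frac{2 x}{5}}}{5}
= - \frac{1 - e^{\frac{3}{5}}}{e^{\frac{9}{5}}}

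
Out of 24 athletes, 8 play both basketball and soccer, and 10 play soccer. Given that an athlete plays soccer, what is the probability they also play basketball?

P(A ∩ B) = 8/24 = 1/3
P(B) = 10/24 = 5/12
P(A|B) = P(A ∩ B) / P(B) = (1/3) / (5/12) = 4/5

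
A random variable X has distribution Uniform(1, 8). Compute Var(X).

For X ~ Uniform(1, 8):
Var(X) = \frac{49}{12}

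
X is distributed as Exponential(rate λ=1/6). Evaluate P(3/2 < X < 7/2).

P(3/2 < X < 7/2) = ∫_{3/2}^{7/2} f(x) dx
where f(x) = \frac{e^{- \frac{x}{6}}}{6}
= - \frac{1}{e^{\frac{7}{12}}} + e^{- \frac{1}{4}}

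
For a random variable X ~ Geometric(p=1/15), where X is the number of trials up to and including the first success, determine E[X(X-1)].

E[X(X-1)] = E[X² - X] = E[X²] - E[X]
E[X] = 15
E[X²] = Var(X) + (E[X])² = 210 + (15)² = 435
E[X(X-1)] = 435 - 15 = 420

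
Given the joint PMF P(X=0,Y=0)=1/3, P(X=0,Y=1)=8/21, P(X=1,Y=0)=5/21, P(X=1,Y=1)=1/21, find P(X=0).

P(X=0) = P(X=0,Y=0) + P(X=0,Y=1)
= 1/3 + 8/21
= 5/7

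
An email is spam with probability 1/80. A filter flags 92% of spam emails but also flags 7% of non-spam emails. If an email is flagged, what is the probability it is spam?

Let D = the rare event, + = positive/flagged.
P(D) = 1/80
P(+|D) = 92/100 = 23/25
P(+|D') = 7/100
P(+) = P(+|D)P(D) + P(+|D')P(D')
     = \frac{23}{25} × \frac{1}{80} + \frac{7}{100} × \frac{79}{80}
     = \frac{129}{1600}
P(D|+) = P(+|D)P(D)/P(+) = \frac{92}{645}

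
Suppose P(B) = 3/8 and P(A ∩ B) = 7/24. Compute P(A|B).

P(A|B) = P(A ∩ B) / P(B)
= (7/24) / (3/8)
= 7/9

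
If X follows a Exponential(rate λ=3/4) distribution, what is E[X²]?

Using the identity E[X²] = Var(X) + (E[X])²:
E[X] = \frac{4}{3}
Var(X) = \frac{16}{9}
E[X²] = \frac{16}{9} + (\frac{4}{3})²
= \frac{32}{9}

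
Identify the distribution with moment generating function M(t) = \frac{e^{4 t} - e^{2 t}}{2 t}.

The MGF M(t) = \frac{e^{4 t} - e^{2 t}}{2 t} is the standard form for the Uniform distribution.
Comparing with the known MGF formula identifies: Uniform(2, 4)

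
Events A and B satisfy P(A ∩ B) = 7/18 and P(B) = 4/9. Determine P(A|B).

P(A|B) = P(A ∩ B) / P(B)
= (7/18) / (4/9)
= 7/8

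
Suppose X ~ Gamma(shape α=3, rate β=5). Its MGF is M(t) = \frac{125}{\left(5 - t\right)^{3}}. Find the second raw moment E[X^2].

To find E[X^2], compute M^(2)(0):
M^(1)(t) = \frac{375}{\left(5 - t\right)^{4}}
M^(2)(t) = \frac{1500}{\left(5 - t\right)^{5}}
M^(2)(0) = \frac{12}{25}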